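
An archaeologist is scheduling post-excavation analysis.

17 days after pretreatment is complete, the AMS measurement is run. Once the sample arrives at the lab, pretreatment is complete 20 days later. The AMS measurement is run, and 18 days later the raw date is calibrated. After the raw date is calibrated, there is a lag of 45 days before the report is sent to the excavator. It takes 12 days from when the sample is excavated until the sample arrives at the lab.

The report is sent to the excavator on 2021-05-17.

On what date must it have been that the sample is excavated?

The report is sent to the excavator: May 17, 2021.
The raw date is calibrated: May 17, 2021 − 45 days = Apr 2, 2021.
The AMS measurement is run: Apr 2, 2021 − 18 days = Mar 15, 2021.
Pretreatment is complete: Mar 15, 2021 − 17 days = Feb 26, 2021.
The sample arrives at the lab: Feb 26, 2021 − 20 days = Feb 6, 2021.
The sample is excavated: Feb 6, 2021 − 12 days = Jan 25, 2021.

2021-01-25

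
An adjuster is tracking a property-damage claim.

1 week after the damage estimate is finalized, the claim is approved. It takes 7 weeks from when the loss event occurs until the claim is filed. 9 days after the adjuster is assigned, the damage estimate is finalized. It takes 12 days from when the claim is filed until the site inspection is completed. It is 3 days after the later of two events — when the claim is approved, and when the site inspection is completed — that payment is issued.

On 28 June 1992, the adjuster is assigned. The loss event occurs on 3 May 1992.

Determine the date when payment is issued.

17 July 1992

The adjuster is assigned: Jun 28, 1992.
The damage estimate is finalized: Jun 28, 1992 + 9 days = Jul 7, 1992.
The claim is approved: Jul 7, 1992 + 1 week = Jul 14, 1992.
The loss event occurs: May 3, 1992.
The claim is filed: May 3, 1992 + 7 weeks = Jun 21, 1992.
The site inspection is completed: Jun 21, 1992 + 12 days = Jul 3, 1992.
Both prerequisites met — the claim is approved (Jul 14, 1992), the site inspection is completed (Jul 3, 1992); the later is Jul 14, 1992.
Payment is issued: Jul 14, 1992 + 3 days = Jul 17, 1992.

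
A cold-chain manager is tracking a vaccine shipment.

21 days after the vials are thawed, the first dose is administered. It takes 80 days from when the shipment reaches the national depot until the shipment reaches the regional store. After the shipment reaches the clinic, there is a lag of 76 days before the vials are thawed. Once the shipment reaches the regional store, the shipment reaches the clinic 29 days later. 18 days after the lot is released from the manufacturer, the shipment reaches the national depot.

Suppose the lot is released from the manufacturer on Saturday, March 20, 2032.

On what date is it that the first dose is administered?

The lot is released from the manufacturer: Mar 20, 2032.
The shipment reaches the national depot: Mar 20, 2032 + 18 days = Apr 7, 2032.
The shipment reaches the regional store: Apr 7, 2032 + 80 days = Jun 26, 2032.
The shipment reaches the clinic: Jun 26, 2032 + 29 days = Jul 25, 2032.
The vials are thawed: Jul 25, 2032 + 76 days = Oct 9, 2032.
The first dose is administered: Oct 9, 2032 + 21 days = Oct 30, 2032.

Saturday, October 30, 2032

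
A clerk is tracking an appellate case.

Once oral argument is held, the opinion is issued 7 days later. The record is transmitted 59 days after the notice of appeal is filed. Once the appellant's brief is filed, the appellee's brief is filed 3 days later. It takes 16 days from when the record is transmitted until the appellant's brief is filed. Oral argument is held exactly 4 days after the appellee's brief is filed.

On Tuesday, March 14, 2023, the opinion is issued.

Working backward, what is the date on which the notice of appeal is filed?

The opinion is issued: Mar 14, 2023.
Oral argument is held: Mar 14, 2023 − 7 days = Mar 7, 2023.
The appellee's brief is filed: Mar 7, 2023 − 4 days = Mar 3, 2023.
The appellant's brief is filed: Mar 3, 2023 − 3 days = Feb 28, 2023.
The record is transmitted: Feb 28, 2023 − 16 days = Feb 12, 2023.
The notice of appeal is filed: Feb 12, 2023 − 59 days = Dec 15, 2022.

Thursday, December 15, 2022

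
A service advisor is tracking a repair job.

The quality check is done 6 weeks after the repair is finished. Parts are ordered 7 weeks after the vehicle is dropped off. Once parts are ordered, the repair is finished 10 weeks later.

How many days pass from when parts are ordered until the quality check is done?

Causal path: parts are ordered → the repair is finished → the quality check is done.
Total delay along the path: 10 + 6 weeks = 16 weeks = 112 days.

112 days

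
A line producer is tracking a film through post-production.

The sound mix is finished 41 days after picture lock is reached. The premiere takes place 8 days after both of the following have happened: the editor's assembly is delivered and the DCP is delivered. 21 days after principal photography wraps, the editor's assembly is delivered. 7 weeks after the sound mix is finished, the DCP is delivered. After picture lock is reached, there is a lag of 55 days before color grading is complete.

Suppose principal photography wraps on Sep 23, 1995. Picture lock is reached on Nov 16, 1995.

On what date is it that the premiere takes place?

Feb 22, 1996

Principal photography wraps: Sep 23, 1995.
The editor's assembly is delivered: Sep 23, 1995 + 21 days = Oct 14, 1995.
Picture lock is reached: Nov 16, 1995.
The sound mix is finished: Nov 16, 1995 + 41 days = Dec 27, 1995.
The DCP is delivered: Dec 27, 1995 + 7 weeks = Feb 14, 1996.
Both prerequisites met — the editor's assembly is delivered (Oct 14, 1995), the DCP is delivered (Feb 14, 1996); the later is Feb 14, 1996.
The premiere takes place: Feb 14, 1996 + 8 days = Feb 22, 1996.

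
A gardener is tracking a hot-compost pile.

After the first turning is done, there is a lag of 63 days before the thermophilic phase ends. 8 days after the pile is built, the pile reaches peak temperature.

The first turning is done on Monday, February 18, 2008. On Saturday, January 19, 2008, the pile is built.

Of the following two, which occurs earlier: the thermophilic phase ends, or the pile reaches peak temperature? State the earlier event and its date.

The first turning is done: Feb 18, 2008.
The thermophilic phase ends: Feb 18, 2008 + 63 days = Apr 21, 2008.
The pile is built: Jan 19, 2008.
The pile reaches peak temperature: Jan 19, 2008 + 8 days = Jan 27, 2008.
Comparing: the thermophilic phase ends on Apr 21, 2008 vs the pile reaches peak temperature on Jan 27, 2008. Earlier: the pile reaches peak temperature.

The pile reaches peak temperature — Sunday, January 27, 2008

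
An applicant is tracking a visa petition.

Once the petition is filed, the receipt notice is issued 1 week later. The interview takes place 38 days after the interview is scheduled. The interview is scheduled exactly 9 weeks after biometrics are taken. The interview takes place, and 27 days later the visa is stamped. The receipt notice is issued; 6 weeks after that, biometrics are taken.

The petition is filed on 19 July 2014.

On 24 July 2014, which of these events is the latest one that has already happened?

The petition is filed

The petition is filed: Jul 19, 2014.
The receipt notice is issued: Jul 19, 2014 + 1 week = Jul 26, 2014.
Biometrics are taken: Jul 26, 2014 + 6 weeks = Sep 6, 2014.
The interview is scheduled: Sep 6, 2014 + 9 weeks = Nov 8, 2014.
The interview takes place: Nov 8, 2014 + 38 days = Dec 16, 2014.
The visa is stamped: Dec 16, 2014 + 27 days = Jan 12, 2015.
Jul 24, 2014 falls between when the petition is filed (Jul 19, 2014) and when the receipt notice is issued (Jul 26, 2014).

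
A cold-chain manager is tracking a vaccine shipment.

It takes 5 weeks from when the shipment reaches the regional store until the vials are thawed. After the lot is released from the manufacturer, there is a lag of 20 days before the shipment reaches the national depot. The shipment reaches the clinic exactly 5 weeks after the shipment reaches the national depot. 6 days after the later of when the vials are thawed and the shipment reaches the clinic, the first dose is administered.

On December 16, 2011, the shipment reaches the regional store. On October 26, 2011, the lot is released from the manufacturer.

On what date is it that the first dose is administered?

The shipment reaches the regional store: Dec 16, 2011.
The vials are thawed: Dec 16, 2011 + 5 weeks = Jan 20, 2012.
The lot is released from the manufacturer: Oct 26, 2011.
The shipment reaches the national depot: Oct 26, 2011 + 20 days = Nov 15, 2011.
The shipment reaches the clinic: Nov 15, 2011 + 5 weeks = Dec 20, 2011.
Both prerequisites met — the vials are thawed (Jan 20, 2012), the shipment reaches the clinic (Dec 20, 2011); the later is Jan 20, 2012.
The first dose is administered: Jan 20, 2012 + 6 days = Jan 26, 2012.

January 26, 2012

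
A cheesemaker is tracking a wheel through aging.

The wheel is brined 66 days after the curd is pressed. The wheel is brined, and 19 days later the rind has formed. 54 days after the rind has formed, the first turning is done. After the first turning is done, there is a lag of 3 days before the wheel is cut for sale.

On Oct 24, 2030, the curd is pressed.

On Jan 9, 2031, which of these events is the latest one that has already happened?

The wheel is brined

The curd is pressed: Oct 24, 2030.
The wheel is brined: Oct 24, 2030 + 66 days = Dec 29, 2030.
The rind has formed: Dec 29, 2030 + 19 days = Jan 17, 2031.
The first turning is done: Jan 17, 2031 + 54 days = Mar 12, 2031.
The wheel is cut for sale: Mar 12, 2031 + 3 days = Mar 15, 2031.
Jan 9, 2031 falls between when the wheel is brined (Dec 29, 2030) and when the rind has formed (Jan 17, 2031).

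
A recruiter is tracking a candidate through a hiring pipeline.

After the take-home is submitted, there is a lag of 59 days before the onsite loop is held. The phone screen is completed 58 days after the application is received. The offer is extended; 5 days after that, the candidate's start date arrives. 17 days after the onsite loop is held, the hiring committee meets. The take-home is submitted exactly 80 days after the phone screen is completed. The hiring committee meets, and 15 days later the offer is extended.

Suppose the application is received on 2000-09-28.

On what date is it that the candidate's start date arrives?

The application is received: Sep 28, 2000.
The phone screen is completed: Sep 28, 2000 + 58 days = Nov 25, 2000.
The take-home is submitted: Nov 25, 2000 + 80 days = Feb 13, 2001.
The onsite loop is held: Feb 13, 2001 + 59 days = Apr 13, 2001.
The hiring committee meets: Apr 13, 2001 + 17 days = Apr 30, 2001.
The offer is extended: Apr 30, 2001 + 15 days = May 15, 2001.
The candidate's start date arrives: May 15, 2001 + 5 days = May 20, 2001.

2001-05-20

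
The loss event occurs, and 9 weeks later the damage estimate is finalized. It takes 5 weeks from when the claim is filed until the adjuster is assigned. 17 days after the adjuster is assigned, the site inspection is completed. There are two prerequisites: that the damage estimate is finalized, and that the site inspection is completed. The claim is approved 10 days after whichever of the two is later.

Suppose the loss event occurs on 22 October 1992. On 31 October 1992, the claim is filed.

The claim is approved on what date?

The loss event occurs: Oct 22, 1992.
The damage estimate is finalized: Oct 22, 1992 + 9 weeks = Dec 24, 1992.
The claim is filed: Oct 31, 1992.
The adjuster is assigned: Oct 31, 1992 + 5 weeks = Dec 5, 1992.
The site inspection is completed: Dec 5, 1992 + 17 days = Dec 22, 1992.
Both prerequisites met — the damage estimate is finalized (Dec 24, 1992), the site inspection is completed (Dec 22, 1992); the later is Dec 24, 1992.
The claim is approved: Dec 24, 1992 + 10 days = Jan 3, 1993.

3 January 1993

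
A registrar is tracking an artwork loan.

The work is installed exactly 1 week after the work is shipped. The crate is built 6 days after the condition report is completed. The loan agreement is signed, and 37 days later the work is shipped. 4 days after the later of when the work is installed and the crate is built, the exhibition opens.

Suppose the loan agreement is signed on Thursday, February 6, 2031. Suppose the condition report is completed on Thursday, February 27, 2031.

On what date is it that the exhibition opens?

The loan agreement is signed: Feb 6, 2031.
The work is shipped: Feb 6, 2031 + 37 days = Mar 15, 2031.
The work is installed: Mar 15, 2031 + 1 week = Mar 22, 2031.
The condition report is completed: Feb 27, 2031.
The crate is built: Feb 27, 2031 + 6 days = Mar 5, 2031.
Both prerequisites met — the work is installed (Mar 22, 2031), the crate is built (Mar 5, 2031); the later is Mar 22, 2031.
The exhibition opens: Mar 22, 2031 + 4 days = Mar 26, 2031.

Wednesday, March 26, 2031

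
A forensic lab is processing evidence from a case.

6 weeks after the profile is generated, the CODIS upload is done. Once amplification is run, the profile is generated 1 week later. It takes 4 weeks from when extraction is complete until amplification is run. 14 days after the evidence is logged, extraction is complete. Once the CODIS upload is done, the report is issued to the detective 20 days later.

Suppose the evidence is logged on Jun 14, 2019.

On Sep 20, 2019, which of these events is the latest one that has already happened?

The CODIS upload is done

The evidence is logged: Jun 14, 2019.
Extraction is complete: Jun 14, 2019 + 14 days = Jun 28, 2019.
Amplification is run: Jun 28, 2019 + 4 weeks = Jul 26, 2019.
The profile is generated: Jul 26, 2019 + 1 week = Aug 2, 2019.
The CODIS upload is done: Aug 2, 2019 + 6 weeks = Sep 13, 2019.
The report is issued to the detective: Sep 13, 2019 + 20 days = Oct 3, 2019.
Sep 20, 2019 falls between when the CODIS upload is done (Sep 13, 2019) and when the report is issued to the detective (Oct 3, 2019).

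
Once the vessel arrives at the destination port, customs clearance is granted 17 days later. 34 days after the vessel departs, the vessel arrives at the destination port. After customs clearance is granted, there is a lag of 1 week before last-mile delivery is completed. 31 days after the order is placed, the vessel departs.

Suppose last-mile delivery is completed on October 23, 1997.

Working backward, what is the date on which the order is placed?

July 26, 1997

Last-mile delivery is completed: Oct 23, 1997.
Customs clearance is granted: Oct 23, 1997 − 1 week = Oct 16, 1997.
The vessel arrives at the destination port: Oct 16, 1997 − 17 days = Sep 29, 1997.
The vessel departs: Sep 29, 1997 − 34 days = Aug 26, 1997.
The order is placed: Aug 26, 1997 − 31 days = Jul 26, 1997.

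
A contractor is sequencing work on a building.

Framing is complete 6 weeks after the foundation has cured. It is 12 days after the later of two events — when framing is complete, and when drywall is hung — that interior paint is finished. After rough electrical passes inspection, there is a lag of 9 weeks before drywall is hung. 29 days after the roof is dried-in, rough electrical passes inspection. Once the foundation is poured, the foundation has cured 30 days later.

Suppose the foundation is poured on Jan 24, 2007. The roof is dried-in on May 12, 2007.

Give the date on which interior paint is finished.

Aug 24, 2007

The foundation is poured: Jan 24, 2007.
The foundation has cured: Jan 24, 2007 + 30 days = Feb 23, 2007.
Framing is complete: Feb 23, 2007 + 6 weeks = Apr 6, 2007.
The roof is dried-in: May 12, 2007.
Rough electrical passes inspection: May 12, 2007 + 29 days = Jun 10, 2007.
Drywall is hung: Jun 10, 2007 + 9 weeks = Aug 12, 2007.
Both prerequisites met — framing is complete (Apr 6, 2007), drywall is hung (Aug 12, 2007); the later is Aug 12, 2007.
Interior paint is finished: Aug 12, 2007 + 12 days = Aug 24, 2007.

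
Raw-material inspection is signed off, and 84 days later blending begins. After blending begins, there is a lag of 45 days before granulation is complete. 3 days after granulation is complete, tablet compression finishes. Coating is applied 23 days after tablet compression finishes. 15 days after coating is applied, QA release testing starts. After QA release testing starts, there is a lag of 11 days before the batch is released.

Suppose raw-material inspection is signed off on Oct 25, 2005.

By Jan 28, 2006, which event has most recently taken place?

Blending begins

Raw-material inspection is signed off: Oct 25, 2005.
Blending begins: Oct 25, 2005 + 84 days = Jan 17, 2006.
Granulation is complete: Jan 17, 2006 + 45 days = Mar 3, 2006.
Tablet compression finishes: Mar 3, 2006 + 3 days = Mar 6, 2006.
Coating is applied: Mar 6, 2006 + 23 days = Mar 29, 2006.
QA release testing starts: Mar 29, 2006 + 15 days = Apr 13, 2006.
The batch is released: Apr 13, 2006 + 11 days = Apr 24, 2006.
Jan 28, 2006 falls between when blending begins (Jan 17, 2006) and when granulation is complete (Mar 3, 2006).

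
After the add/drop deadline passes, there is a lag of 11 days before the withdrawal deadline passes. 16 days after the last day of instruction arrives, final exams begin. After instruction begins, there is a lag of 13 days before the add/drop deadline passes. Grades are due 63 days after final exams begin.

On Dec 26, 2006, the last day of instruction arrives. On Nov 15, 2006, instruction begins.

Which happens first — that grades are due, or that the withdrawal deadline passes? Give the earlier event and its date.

The withdrawal deadline passes — Dec 9, 2006

The last day of instruction arrives: Dec 26, 2006.
Final exams begin: Dec 26, 2006 + 16 days = Jan 11, 2007.
Grades are due: Jan 11, 2007 + 63 days = Mar 15, 2007.
Instruction begins: Nov 15, 2006.
The add/drop deadline passes: Nov 15, 2006 + 13 days = Nov 28, 2006.
The withdrawal deadline passes: Nov 28, 2006 + 11 days = Dec 9, 2006.
Comparing: grades are due on Mar 15, 2007 vs the withdrawal deadline passes on Dec 9, 2006. Earlier: the withdrawal deadline passes.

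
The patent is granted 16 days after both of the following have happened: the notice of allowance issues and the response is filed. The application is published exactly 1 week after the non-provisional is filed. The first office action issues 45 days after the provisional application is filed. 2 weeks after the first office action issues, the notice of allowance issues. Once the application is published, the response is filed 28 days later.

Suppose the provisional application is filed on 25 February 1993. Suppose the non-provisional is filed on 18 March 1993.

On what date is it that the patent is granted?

The provisional application is filed: Feb 25, 1993.
The first office action issues: Feb 25, 1993 + 45 days = Apr 11, 1993.
The notice of allowance issues: Apr 11, 1993 + 2 weeks = Apr 25, 1993.
The non-provisional is filed: Mar 18, 1993.
The application is published: Mar 18, 1993 + 1 week = Mar 25, 1993.
The response is filed: Mar 25, 1993 + 28 days = Apr 22, 1993.
Both prerequisites met — the notice of allowance issues (Apr 25, 1993), the response is filed (Apr 22, 1993); the later is Apr 25, 1993.
The patent is granted: Apr 25, 1993 + 16 days = May 11, 1993.

11 May 1993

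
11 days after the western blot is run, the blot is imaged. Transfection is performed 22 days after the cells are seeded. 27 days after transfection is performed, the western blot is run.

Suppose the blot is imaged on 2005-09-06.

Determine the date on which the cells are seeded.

2005-07-08

The blot is imaged: Sep 6, 2005.
The western blot is run: Sep 6, 2005 − 11 days = Aug 26, 2005.
Transfection is performed: Aug 26, 2005 − 27 days = Jul 30, 2005.
The cells are seeded: Jul 30, 2005 − 22 days = Jul 8, 2005.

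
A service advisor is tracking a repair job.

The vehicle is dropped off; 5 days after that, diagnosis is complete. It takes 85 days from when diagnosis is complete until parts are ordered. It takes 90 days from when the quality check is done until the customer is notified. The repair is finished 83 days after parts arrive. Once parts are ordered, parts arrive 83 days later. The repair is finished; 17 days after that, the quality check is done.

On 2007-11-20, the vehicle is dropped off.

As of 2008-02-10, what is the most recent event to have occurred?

The vehicle is dropped off: Nov 20, 2007.
Diagnosis is complete: Nov 20, 2007 + 5 days = Nov 25, 2007.
Parts are ordered: Nov 25, 2007 + 85 days = Feb 18, 2008.
Parts arrive: Feb 18, 2008 + 83 days = May 11, 2008.
The repair is finished: May 11, 2008 + 83 days = Aug 2, 2008.
The quality check is done: Aug 2, 2008 + 17 days = Aug 19, 2008.
The customer is notified: Aug 19, 2008 + 90 days = Nov 17, 2008.
Feb 10, 2008 falls between when diagnosis is complete (Nov 25, 2007) and when parts are ordered (Feb 18, 2008).

Diagnosis is complete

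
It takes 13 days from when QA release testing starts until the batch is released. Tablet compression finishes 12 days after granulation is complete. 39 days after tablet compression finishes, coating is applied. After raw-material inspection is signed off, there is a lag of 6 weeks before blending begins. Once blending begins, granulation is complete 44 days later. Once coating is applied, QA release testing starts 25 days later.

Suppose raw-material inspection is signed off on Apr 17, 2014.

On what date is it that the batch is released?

Raw-material inspection is signed off: Apr 17, 2014.
Blending begins: Apr 17, 2014 + 6 weeks = May 29, 2014.
Granulation is complete: May 29, 2014 + 44 days = Jul 12, 2014.
Tablet compression finishes: Jul 12, 2014 + 12 days = Jul 24, 2014.
Coating is applied: Jul 24, 2014 + 39 days = Sep 1, 2014.
QA release testing starts: Sep 1, 2014 + 25 days = Sep 26, 2014.
The batch is released: Sep 26, 2014 + 13 days = Oct 9, 2014.

Oct 9, 2014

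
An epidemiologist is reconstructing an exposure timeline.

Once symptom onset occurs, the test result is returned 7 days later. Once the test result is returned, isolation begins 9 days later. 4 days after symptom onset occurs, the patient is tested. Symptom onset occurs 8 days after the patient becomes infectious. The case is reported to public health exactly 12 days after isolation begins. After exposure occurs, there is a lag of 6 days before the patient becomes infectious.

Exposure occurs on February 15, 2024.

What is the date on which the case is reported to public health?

Exposure occurs: Feb 15, 2024.
The patient becomes infectious: Feb 15, 2024 + 6 days = Feb 21, 2024.
Symptom onset occurs: Feb 21, 2024 + 8 days = Feb 29, 2024.
The test result is returned: Feb 29, 2024 + 7 days = Mar 7, 2024.
Isolation begins: Mar 7, 2024 + 9 days = Mar 16, 2024.
The case is reported to public health: Mar 16, 2024 + 12 days = Mar 28, 2024.

March 28, 2024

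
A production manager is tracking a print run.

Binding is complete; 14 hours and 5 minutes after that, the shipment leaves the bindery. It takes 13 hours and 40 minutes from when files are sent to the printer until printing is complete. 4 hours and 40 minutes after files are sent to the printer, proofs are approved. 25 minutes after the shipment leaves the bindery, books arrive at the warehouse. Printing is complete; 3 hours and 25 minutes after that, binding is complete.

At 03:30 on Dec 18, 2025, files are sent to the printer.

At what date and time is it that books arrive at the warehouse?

11:05 on Dec 19, 2025

Files are sent to the printer: 03:30 Dec 18, 2025.
Printing is complete: 03:30 Dec 18, 2025 + 13h40m = 17:10 Dec 18, 2025.
Binding is complete: 17:10 Dec 18, 2025 + 3h25m = 20:35 Dec 18, 2025.
The shipment leaves the bindery: 20:35 Dec 18, 2025 + 14h05m = 10:40 Dec 19, 2025.
Books arrive at the warehouse: 10:40 Dec 19, 2025 + 25m = 11:05 Dec 19, 2025.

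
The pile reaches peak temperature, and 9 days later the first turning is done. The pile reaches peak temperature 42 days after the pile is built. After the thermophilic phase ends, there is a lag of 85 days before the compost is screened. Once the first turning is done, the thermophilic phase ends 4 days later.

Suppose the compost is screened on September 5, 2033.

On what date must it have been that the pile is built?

April 18, 2033

The compost is screened: Sep 5, 2033.
The thermophilic phase ends: Sep 5, 2033 − 85 days = Jun 12, 2033.
The first turning is done: Jun 12, 2033 − 4 days = Jun 8, 2033.
The pile reaches peak temperature: Jun 8, 2033 − 9 days = May 30, 2033.
The pile is built: May 30, 2033 − 42 days = Apr 18, 2033.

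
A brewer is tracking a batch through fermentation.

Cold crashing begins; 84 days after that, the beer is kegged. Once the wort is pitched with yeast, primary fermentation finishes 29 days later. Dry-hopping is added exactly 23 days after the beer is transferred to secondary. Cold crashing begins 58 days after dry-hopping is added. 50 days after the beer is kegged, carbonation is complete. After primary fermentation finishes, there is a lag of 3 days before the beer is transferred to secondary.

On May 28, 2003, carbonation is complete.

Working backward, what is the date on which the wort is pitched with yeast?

Carbonation is complete: May 28, 2003.
The beer is kegged: May 28, 2003 − 50 days = Apr 8, 2003.
Cold crashing begins: Apr 8, 2003 − 84 days = Jan 14, 2003.
Dry-hopping is added: Jan 14, 2003 − 58 days = Nov 17, 2002.
The beer is transferred to secondary: Nov 17, 2002 − 23 days = Oct 25, 2002.
Primary fermentation finishes: Oct 25, 2002 − 3 days = Oct 22, 2002.
The wort is pitched with yeast: Oct 22, 2002 − 29 days = Sep 23, 2002.

September 23, 2002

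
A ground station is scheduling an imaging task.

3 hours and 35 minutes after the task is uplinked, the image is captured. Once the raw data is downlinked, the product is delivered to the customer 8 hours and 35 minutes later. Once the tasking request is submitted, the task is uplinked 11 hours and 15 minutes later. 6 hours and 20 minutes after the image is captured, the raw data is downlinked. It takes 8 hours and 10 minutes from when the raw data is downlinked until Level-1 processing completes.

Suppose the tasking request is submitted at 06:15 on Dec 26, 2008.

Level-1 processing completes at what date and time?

The tasking request is submitted: 06:15 Dec 26, 2008.
The task is uplinked: 06:15 Dec 26, 2008 + 11h15m = 17:30 Dec 26, 2008.
The image is captured: 17:30 Dec 26, 2008 + 3h35m = 21:05 Dec 26, 2008.
The raw data is downlinked: 21:05 Dec 26, 2008 + 6h20m = 03:25 Dec 27, 2008.
Level-1 processing completes: 03:25 Dec 27, 2008 + 8h10m = 11:35 Dec 27, 2008.

11:35 on Dec 27, 2008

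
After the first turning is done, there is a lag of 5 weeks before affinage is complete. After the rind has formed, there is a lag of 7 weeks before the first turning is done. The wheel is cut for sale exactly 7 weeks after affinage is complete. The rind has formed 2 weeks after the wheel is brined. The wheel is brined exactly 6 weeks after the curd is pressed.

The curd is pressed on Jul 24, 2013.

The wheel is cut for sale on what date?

The curd is pressed: Jul 24, 2013.
The wheel is brined: Jul 24, 2013 + 6 weeks = Sep 4, 2013.
The rind has formed: Sep 4, 2013 + 2 weeks = Sep 18, 2013.
The first turning is done: Sep 18, 2013 + 7 weeks = Nov 6, 2013.
Affinage is complete: Nov 6, 2013 + 5 weeks = Dec 11, 2013.
The wheel is cut for sale: Dec 11, 2013 + 7 weeks = Jan 29, 2014.

Jan 29, 2014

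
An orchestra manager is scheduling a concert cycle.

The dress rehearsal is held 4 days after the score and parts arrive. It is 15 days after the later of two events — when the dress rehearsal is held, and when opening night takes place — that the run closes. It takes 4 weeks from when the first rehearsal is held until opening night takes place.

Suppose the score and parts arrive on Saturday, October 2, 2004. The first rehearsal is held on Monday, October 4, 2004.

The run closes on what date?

The score and parts arrive: Oct 2, 2004.
The dress rehearsal is held: Oct 2, 2004 + 4 days = Oct 6, 2004.
The first rehearsal is held: Oct 4, 2004.
Opening night takes place: Oct 4, 2004 + 4 weeks = Nov 1, 2004.
Both prerequisites met — the dress rehearsal is held (Oct 6, 2004), opening night takes place (Nov 1, 2004); the later is Nov 1, 2004.
The run closes: Nov 1, 2004 + 15 days = Nov 16, 2004.

Tuesday, November 16, 2004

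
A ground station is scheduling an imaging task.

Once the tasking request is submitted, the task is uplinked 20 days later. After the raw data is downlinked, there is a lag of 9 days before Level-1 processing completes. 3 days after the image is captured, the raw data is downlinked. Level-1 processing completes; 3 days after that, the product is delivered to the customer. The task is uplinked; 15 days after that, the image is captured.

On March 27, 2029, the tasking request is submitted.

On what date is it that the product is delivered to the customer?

The tasking request is submitted: Mar 27, 2029.
The task is uplinked: Mar 27, 2029 + 20 days = Apr 16, 2029.
The image is captured: Apr 16, 2029 + 15 days = May 1, 2029.
The raw data is downlinked: May 1, 2029 + 3 days = May 4, 2029.
Level-1 processing completes: May 4, 2029 + 9 days = May 13, 2029.
The product is delivered to the customer: May 13, 2029 + 3 days = May 16, 2029.

May 16, 2029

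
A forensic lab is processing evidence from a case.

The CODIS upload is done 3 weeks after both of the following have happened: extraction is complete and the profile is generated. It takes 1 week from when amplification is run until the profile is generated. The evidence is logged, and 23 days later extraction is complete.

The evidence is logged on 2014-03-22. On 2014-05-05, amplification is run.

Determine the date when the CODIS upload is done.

2014-06-02

The evidence is logged: Mar 22, 2014.
Extraction is complete: Mar 22, 2014 + 23 days = Apr 14, 2014.
Amplification is run: May 5, 2014.
The profile is generated: May 5, 2014 + 1 week = May 12, 2014.
Both prerequisites met — extraction is complete (Apr 14, 2014), the profile is generated (May 12, 2014); the later is May 12, 2014.
The CODIS upload is done: May 12, 2014 + 3 weeks = Jun 2, 2014.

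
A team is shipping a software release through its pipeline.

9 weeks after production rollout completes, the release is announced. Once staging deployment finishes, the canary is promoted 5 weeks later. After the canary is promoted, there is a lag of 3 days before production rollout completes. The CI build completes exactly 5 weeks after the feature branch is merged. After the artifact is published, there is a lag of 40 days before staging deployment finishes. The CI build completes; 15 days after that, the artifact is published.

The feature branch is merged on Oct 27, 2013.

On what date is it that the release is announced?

May 6, 2014

The feature branch is merged: Oct 27, 2013.
The CI build completes: Oct 27, 2013 + 5 weeks = Dec 1, 2013.
The artifact is published: Dec 1, 2013 + 15 days = Dec 16, 2013.
Staging deployment finishes: Dec 16, 2013 + 40 days = Jan 25, 2014.
The canary is promoted: Jan 25, 2014 + 5 weeks = Mar 1, 2014.
Production rollout completes: Mar 1, 2014 + 3 days = Mar 4, 2014.
The release is announced: Mar 4, 2014 + 9 weeks = May 6, 2014.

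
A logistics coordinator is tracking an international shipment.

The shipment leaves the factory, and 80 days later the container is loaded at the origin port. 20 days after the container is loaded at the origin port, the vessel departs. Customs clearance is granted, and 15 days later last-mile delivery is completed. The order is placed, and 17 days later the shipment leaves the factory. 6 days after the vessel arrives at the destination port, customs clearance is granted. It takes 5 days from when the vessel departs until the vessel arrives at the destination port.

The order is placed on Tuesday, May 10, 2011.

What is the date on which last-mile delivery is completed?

The order is placed: May 10, 2011.
The shipment leaves the factory: May 10, 2011 + 17 days = May 27, 2011.
The container is loaded at the origin port: May 27, 2011 + 80 days = Aug 15, 2011.
The vessel departs: Aug 15, 2011 + 20 days = Sep 4, 2011.
The vessel arrives at the destination port: Sep 4, 2011 + 5 days = Sep 9, 2011.
Customs clearance is granted: Sep 9, 2011 + 6 days = Sep 15, 2011.
Last-mile delivery is completed: Sep 15, 2011 + 15 days = Sep 30, 2011.

Friday, September 30, 2011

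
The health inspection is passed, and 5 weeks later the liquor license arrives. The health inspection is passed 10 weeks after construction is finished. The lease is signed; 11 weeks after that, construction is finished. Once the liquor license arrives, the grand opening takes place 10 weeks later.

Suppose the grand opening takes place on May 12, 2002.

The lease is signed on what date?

September 2, 2001

The grand opening takes place: May 12, 2002.
The liquor license arrives: May 12, 2002 − 10 weeks = Mar 3, 2002.
The health inspection is passed: Mar 3, 2002 − 5 weeks = Jan 27, 2002.
Construction is finished: Jan 27, 2002 − 10 weeks = Nov 18, 2001.
The lease is signed: Nov 18, 2001 − 11 weeks = Sep 2, 2001.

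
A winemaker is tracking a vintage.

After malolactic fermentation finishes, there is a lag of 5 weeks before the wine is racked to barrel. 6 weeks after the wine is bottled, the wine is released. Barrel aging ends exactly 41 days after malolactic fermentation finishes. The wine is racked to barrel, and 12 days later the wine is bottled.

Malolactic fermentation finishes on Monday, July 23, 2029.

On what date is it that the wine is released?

Saturday, October 20, 2029

Malolactic fermentation finishes: Jul 23, 2029.
The wine is racked to barrel: Jul 23, 2029 + 5 weeks = Aug 27, 2029.
The wine is bottled: Aug 27, 2029 + 12 days = Sep 8, 2029.
The wine is released: Sep 8, 2029 + 6 weeks = Oct 20, 2029.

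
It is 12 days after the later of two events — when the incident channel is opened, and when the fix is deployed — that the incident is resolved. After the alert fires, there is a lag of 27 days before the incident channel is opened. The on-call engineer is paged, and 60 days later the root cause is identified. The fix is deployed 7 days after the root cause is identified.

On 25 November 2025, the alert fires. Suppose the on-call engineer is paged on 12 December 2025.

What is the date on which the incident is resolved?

1 March 2026

The alert fires: Nov 25, 2025.
The incident channel is opened: Nov 25, 2025 + 27 days = Dec 22, 2025.
The on-call engineer is paged: Dec 12, 2025.
The root cause is identified: Dec 12, 2025 + 60 days = Feb 10, 2026.
The fix is deployed: Feb 10, 2026 + 7 days = Feb 17, 2026.
Both prerequisites met — the incident channel is opened (Dec 22, 2025), the fix is deployed (Feb 17, 2026); the later is Feb 17, 2026.
The incident is resolved: Feb 17, 2026 + 12 days = Mar 1, 2026.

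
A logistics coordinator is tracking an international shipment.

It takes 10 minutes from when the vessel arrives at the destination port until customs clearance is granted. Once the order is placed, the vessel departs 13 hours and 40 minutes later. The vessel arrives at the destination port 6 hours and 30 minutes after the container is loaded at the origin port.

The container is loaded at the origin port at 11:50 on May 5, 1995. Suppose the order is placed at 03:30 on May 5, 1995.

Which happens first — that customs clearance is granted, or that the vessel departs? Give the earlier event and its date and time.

The vessel departs — 17:10 on May 5, 1995

The container is loaded at the origin port: 11:50 May 5, 1995.
The vessel arrives at the destination port: 11:50 May 5, 1995 + 6h30m = 18:20 May 5, 1995.
Customs clearance is granted: 18:20 May 5, 1995 + 10m = 18:30 May 5, 1995.
The order is placed: 03:30 May 5, 1995.
The vessel departs: 03:30 May 5, 1995 + 13h40m = 17:10 May 5, 1995.
Comparing: customs clearance is granted at 18:30 May 5, 1995 vs the vessel departs at 17:10 May 5, 1995. Earlier: the vessel departs.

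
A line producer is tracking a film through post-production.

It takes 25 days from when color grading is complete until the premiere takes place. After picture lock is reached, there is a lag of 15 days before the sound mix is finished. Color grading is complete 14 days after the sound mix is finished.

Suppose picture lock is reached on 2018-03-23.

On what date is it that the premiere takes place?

Picture lock is reached: Mar 23, 2018.
The sound mix is finished: Mar 23, 2018 + 15 days = Apr 7, 2018.
Color grading is complete: Apr 7, 2018 + 14 days = Apr 21, 2018.
The premiere takes place: Apr 21, 2018 + 25 days = May 16, 2018.

2018-05-16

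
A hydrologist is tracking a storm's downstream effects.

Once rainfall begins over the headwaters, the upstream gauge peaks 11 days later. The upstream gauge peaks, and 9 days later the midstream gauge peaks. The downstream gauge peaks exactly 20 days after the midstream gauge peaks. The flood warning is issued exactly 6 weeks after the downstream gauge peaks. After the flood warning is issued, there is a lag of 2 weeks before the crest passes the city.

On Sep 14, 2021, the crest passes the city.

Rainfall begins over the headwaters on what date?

Jun 10, 2021

The crest passes the city: Sep 14, 2021.
The flood warning is issued: Sep 14, 2021 − 2 weeks = Aug 31, 2021.
The downstream gauge peaks: Aug 31, 2021 − 6 weeks = Jul 20, 2021.
The midstream gauge peaks: Jul 20, 2021 − 20 days = Jun 30, 2021.
The upstream gauge peaks: Jun 30, 2021 − 9 days = Jun 21, 2021.
Rainfall begins over the headwaters: Jun 21, 2021 − 11 days = Jun 10, 2021.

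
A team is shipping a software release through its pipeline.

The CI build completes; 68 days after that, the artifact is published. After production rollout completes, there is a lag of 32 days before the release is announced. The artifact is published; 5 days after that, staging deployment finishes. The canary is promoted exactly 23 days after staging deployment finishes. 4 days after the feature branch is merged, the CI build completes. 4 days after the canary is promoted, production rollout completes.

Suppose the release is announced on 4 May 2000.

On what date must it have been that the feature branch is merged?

20 December 1999

The release is announced: May 4, 2000.
Production rollout completes: May 4, 2000 − 32 days = Apr 2, 2000.
The canary is promoted: Apr 2, 2000 − 4 days = Mar 29, 2000.
Staging deployment finishes: Mar 29, 2000 − 23 days = Mar 6, 2000.
The artifact is published: Mar 6, 2000 − 5 days = Mar 1, 2000.
The CI build completes: Mar 1, 2000 − 68 days = Dec 24, 1999.
The feature branch is merged: Dec 24, 1999 − 4 days = Dec 20, 1999.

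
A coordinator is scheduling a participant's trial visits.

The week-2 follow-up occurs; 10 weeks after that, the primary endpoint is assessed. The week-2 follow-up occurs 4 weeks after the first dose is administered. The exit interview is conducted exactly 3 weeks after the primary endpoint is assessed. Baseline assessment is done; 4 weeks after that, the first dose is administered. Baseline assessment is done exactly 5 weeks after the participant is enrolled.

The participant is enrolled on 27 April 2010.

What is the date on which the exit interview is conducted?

The participant is enrolled: Apr 27, 2010.
Baseline assessment is done: Apr 27, 2010 + 5 weeks = Jun 1, 2010.
The first dose is administered: Jun 1, 2010 + 4 weeks = Jun 29, 2010.
The week-2 follow-up occurs: Jun 29, 2010 + 4 weeks = Jul 27, 2010.
The primary endpoint is assessed: Jul 27, 2010 + 10 weeks = Oct 5, 2010.
The exit interview is conducted: Oct 5, 2010 + 3 weeks = Oct 26, 2010.

26 October 2010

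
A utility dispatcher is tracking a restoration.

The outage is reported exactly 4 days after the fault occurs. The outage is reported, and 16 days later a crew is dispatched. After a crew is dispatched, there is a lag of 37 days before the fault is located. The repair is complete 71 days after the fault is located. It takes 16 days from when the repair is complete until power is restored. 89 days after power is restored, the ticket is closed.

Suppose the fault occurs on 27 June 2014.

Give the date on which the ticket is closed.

15 February 2015

The fault occurs: Jun 27, 2014.
The outage is reported: Jun 27, 2014 + 4 days = Jul 1, 2014.
A crew is dispatched: Jul 1, 2014 + 16 days = Jul 17, 2014.
The fault is located: Jul 17, 2014 + 37 days = Aug 23, 2014.
The repair is complete: Aug 23, 2014 + 71 days = Nov 2, 2014.
Power is restored: Nov 2, 2014 + 16 days = Nov 18, 2014.
The ticket is closed: Nov 18, 2014 + 89 days = Feb 15, 2015.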